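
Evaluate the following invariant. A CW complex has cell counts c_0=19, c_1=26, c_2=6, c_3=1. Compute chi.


chi = sum_k (-1)^k c_k.
= (-1)^0*19 + (-1)^1*26 + (-1)^2*6 + (-1)^3*1
= (19) + (-26) + (6) + (-1)
= -2

-2


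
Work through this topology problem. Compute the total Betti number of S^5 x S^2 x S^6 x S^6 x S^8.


Total Betti number is multiplicative under products.
Each S^d (d>=1) has total Betti number 2.
There are 5 sphere factors.
Total = 2^5 = 32

32


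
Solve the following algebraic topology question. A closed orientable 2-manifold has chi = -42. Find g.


chi = 2 - 2g for closed orientable surfaces.
-42 = 2 - 2g
2g = 2 - (-42) = 44
g = 22

22


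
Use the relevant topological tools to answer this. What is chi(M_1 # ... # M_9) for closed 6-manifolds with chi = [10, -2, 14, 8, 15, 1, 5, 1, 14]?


For n-manifolds: chi(A#B) = chi(A) + chi(B) - chi(S^6).
chi(S^6) = 1 + (-1)^6 = 2.
chi(#) = (sum chi_i) - (9-1)*chi(S^6) = 66 - 8*2 = 50

50


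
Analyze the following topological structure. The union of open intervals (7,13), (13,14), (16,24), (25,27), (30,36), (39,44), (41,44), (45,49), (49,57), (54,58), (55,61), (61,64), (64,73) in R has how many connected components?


Sort and merge overlapping open intervals.
Merged: (7,13), (13,14), (16,24), (25,27), (30,36), (39,44), (45,49), (49,61), (61,64), (64,73).
Number of components = 10

10


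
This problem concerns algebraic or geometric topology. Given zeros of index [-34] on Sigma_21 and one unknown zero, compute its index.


Poincare-Hopf: sum of indices = chi(M).
chi(Sigma_21) = 2 - 2*21 = -40.
Sum of known indices = -34.
x = chi - (sum known) = -40 - (-34) = -6

-6


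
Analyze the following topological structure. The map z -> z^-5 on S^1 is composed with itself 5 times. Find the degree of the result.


deg(f) = -5. Degree is multiplicative: deg(f^5) = (deg f)^5.
deg(f^5) = (-5)^5 = -3125

-3125


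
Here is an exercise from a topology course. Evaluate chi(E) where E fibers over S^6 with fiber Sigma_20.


chi(S^6) = 2 (n even), chi(Sigma_20) = 2 - 2*20 = -38.
chi(E) = 2 * (-38) = -76

-76


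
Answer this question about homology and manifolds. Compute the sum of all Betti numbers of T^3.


b_k(T^3) = C(3,k), so the sum over k is sum_k C(3,k) = 2^3.
Total = 2^3 = 8

8


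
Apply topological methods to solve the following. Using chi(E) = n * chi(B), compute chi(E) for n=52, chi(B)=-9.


For a finite covering: chi(E) = (number of sheets) * chi(B).
chi(E) = 52 * (-9) = -468

-468


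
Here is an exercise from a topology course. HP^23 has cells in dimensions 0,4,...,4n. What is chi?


HP^23 has one cell in each dimension 0, 4, ..., 4*23 (23+1 cells, all even-dim).
chi = 23 + 1 = 24

24


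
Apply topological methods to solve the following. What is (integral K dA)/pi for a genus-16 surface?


Gauss-Bonnet: integral K dA = 2*pi*chi(M).
chi(Sigma_16) = 2 - 2*16 = -30.
(integral K dA)/pi = 2*chi = 2*(-30) = -60

-60


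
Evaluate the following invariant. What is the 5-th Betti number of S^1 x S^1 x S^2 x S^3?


Each S^d has Poincare polynomial 1 + t^d.
The product S^1 x S^1 x S^2 x S^3 has Poincare polynomial prod(1+t^d_i).
Expanding: b_0=1, b_1=2, b_2=2, b_3=3, b_4=3, b_5=2, b_6=2, b_7=1.
b_5 = 2

2


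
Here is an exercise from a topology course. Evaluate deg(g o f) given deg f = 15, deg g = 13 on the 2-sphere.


Degree is multiplicative under composition: deg(g o f) = deg(g) * deg(f).
= 13 * 15 = 195

195


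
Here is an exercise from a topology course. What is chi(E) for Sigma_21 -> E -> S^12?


chi(S^12) = 2 (n even), chi(Sigma_21) = 2 - 2*21 = -40.
chi(E) = 2 * (-40) = -80

-80


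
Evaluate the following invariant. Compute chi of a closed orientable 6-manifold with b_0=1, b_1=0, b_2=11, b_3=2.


By Poincare duality b_k = b_{6-k}, so full Betti numbers: b_0=1, b_1=0, b_2=11, b_3=2, b_4=11, b_5=0, b_6=1.
chi = sum (-1)^k b_k = 22

22


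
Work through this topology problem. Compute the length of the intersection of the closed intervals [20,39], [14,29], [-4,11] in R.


Intersection = [max(a_i), min(b_i)] = [20, 11].
Since 20 > 11, the intersection is empty.
Length = 0

0


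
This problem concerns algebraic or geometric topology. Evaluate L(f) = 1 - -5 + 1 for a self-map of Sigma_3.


L(f) = tr(f_0*) - tr(f_1*) + tr(f_2*).
= 1 - (-5) + (1)
= 7

7


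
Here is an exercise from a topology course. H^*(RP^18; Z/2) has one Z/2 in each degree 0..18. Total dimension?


H^k(RP^18; Z/2) = Z/2 for each 0 <= k <= 18.
Total dimension = 18 + 1 = 19

19


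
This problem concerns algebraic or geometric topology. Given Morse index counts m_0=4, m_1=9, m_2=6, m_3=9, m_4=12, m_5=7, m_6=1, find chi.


Morse theory: chi(M) = sum_k (-1)^k m_k where m_k = #(index-k critical points).
= (4) + (-9) + (6) + (-9) + (12) + (-7) + (1) = -2

-2


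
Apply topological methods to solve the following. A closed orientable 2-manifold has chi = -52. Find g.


chi = 2 - 2g for closed orientable surfaces.
-52 = 2 - 2g
2g = 2 - (-52) = 54
g = 27

27


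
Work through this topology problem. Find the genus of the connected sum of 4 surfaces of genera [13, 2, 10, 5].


Genus is additive under connected sum of orientable surfaces.
g = 13 + 2 + 10 + 5 = 30

30


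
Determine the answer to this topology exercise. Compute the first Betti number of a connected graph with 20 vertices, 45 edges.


For a connected graph: rank(pi_1) = b_1 = E - V + 1 = 1 - chi.
chi = V - E = 20 - 45 = -25.
rank = 1 - (-25) = 45 - 20 + 1 = 26

26


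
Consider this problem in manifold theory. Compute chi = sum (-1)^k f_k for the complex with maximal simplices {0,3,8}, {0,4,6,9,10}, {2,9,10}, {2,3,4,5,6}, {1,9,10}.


Enumerate all faces; f-vector: f_0=10, f_1=26, f_2=23, f_3=10, f_4=2.
chi = sum (-1)^k f_k = -1

-1


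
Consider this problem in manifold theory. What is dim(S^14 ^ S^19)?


S^m ^ S^n = S^{m+n}.
k = 14 + 19 = 33

33


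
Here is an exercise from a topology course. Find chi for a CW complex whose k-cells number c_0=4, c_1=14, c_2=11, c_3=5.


chi = sum_k (-1)^k c_k.
= (-1)^0*4 + (-1)^1*14 + (-1)^2*11 + (-1)^3*5
= (4) + (-14) + (11) + (-5)
= -4

-4


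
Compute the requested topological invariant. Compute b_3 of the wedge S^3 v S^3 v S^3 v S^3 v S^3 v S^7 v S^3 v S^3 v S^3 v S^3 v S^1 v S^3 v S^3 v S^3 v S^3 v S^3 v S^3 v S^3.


For a wedge of spheres, H_k (k>0) is free on one generator per sphere of dimension k.
Spheres of dimension 3: count = 16.
b_3 = 16

16


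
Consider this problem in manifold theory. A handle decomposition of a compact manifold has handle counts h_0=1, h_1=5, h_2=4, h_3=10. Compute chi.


Handles of index k contribute (-1)^k to chi (same as CW cells).
chi = (1) + (-5) + (4) + (-10) = -10

-10


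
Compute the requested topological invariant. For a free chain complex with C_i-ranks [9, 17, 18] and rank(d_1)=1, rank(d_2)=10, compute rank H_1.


rank H_k = rank(ker d_k) - rank(im d_{k+1}).
rank(ker d_1) = rank(C_1) - rank(d_1) = 17 - 1 = 16.
rank(im d_{1+1}) = 10.
rank H_1 = 16 - 10 = 6

6


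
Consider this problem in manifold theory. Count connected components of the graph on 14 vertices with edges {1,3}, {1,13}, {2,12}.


Run DFS/union-find over 14 vertices.
V = 14, E = 3.
Number of components = 11

11


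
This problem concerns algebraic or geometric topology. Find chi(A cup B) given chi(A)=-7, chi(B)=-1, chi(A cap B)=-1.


chi(A cup B) = chi(A) + chi(B) - chi(A cap B)
= -7 + (-1) - (-1)
= -7

-7


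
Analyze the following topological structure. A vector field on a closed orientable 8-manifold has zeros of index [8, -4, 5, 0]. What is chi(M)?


Poincare-Hopf: chi(M) = sum of indices of zeros.
chi = (8) + (-4) + (5) + (0) = 9

9


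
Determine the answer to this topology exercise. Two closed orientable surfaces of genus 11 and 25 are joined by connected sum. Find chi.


chi(Sigma_11) = 2 - 2*11 = -20
chi(Sigma_25) = 2 - 2*25 = -48
For surfaces: chi(A#B) = chi(A) + chi(B) - 2.
chi = -20 + -48 - 2 = -70

-70


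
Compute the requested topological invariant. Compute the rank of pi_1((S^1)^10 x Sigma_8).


pi_1(A x B) = pi_1(A) x pi_1(B); rank of abelianization = b_1.
b_1(T^10) = 10, b_1(Sigma_8) = 2*8 = 16.
b_1(product) = 10 + 16 = 26

26


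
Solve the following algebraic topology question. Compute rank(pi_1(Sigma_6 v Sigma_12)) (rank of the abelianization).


For a wedge: H_1(A v B) = H_1(A) + H_1(B).
b_1(Sigma_6) = 12, b_1(Sigma_12) = 24.
b_1 = 12 + 24 = 36

36


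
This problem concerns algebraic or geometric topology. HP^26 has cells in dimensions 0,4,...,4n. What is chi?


HP^26 has one cell in each dimension 0, 4, ..., 4*26 (26+1 cells, all even-dim).
chi = 26 + 1 = 27

27


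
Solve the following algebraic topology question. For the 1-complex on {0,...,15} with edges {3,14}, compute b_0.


Run DFS/union-find over 16 vertices.
V = 16, E = 1.
Number of components = 15

15


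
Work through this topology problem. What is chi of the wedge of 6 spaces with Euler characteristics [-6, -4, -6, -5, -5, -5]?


chi(A v B) = chi(A) + chi(B) - 1 (one point identified).
For 6 spaces: chi = (sum chi_i) - (6 - 1).
sum = -31; chi = -31 - 5 = -36

-36


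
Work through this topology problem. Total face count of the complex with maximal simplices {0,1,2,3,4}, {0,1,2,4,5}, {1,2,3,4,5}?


Each maximal simplex on m vertices has 2^m - 1 nonempty faces.
Take the union (dedupe shared faces).
Total distinct faces = 55

55


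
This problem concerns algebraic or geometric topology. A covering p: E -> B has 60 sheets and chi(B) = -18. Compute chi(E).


For a finite covering: chi(E) = (number of sheets) * chi(B).
chi(E) = 60 * (-18) = -1080

-1080


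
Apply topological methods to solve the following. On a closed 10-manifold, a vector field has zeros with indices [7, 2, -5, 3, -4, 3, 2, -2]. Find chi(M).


Poincare-Hopf: chi(M) = sum of indices of zeros.
chi = (7) + (2) + (-5) + (3) + (-4) + (3) + (2) + (-2) = 6

6


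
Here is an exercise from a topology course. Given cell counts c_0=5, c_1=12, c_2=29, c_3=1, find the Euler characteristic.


chi = sum_k (-1)^k c_k.
= (-1)^0*5 + (-1)^1*12 + (-1)^2*29 + (-1)^3*1
= (5) + (-12) + (29) + (-1)
= 21

21


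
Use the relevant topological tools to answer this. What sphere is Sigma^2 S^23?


Each suspension raises dimension by 1: Sigma S^n = S^{n+1}.
Sigma^2 S^23 = S^{23+2} = S^25

25


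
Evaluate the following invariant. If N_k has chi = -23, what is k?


chi = 2 - k for closed non-orientable surfaces with k crosscaps.
-23 = 2 - k
k = 2 - (-23) = 25

25


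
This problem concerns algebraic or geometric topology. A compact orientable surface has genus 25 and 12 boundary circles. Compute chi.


For a compact orientable surface with genus g and b boundary components: chi = 2 - 2g - b.
chi = 2 - 2*25 - 12 = 2 - 50 - 12 = -60

-60


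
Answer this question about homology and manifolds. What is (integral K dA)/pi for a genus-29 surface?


Gauss-Bonnet: integral K dA = 2*pi*chi(M).
chi(Sigma_29) = 2 - 2*29 = -56.
(integral K dA)/pi = 2*chi = 2*(-56) = -112

-112


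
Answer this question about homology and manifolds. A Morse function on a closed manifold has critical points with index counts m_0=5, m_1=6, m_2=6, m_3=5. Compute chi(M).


Morse theory: chi(M) = sum_k (-1)^k m_k where m_k = #(index-k critical points).
= (5) + (-6) + (6) + (-5) = 0

0


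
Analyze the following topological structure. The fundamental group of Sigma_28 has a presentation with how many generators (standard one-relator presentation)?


Standard presentation: pi_1(Sigma_g) = <a_1,b_1,...,a_g,b_g | [a_1,b_1]...[a_g,b_g] = 1>.
Number of generators = 2g = 2*28 = 56

56


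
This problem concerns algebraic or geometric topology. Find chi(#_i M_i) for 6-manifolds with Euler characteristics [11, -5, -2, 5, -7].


For n-manifolds: chi(A#B) = chi(A) + chi(B) - chi(S^6).
chi(S^6) = 1 + (-1)^6 = 2.
chi(#) = (sum chi_i) - (5-1)*chi(S^6) = 2 - 4*2 = -6

-6


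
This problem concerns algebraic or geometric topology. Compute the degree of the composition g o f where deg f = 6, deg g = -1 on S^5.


Degree is multiplicative under composition: deg(g o f) = deg(g) * deg(f).
= -1 * 6 = -6

-6


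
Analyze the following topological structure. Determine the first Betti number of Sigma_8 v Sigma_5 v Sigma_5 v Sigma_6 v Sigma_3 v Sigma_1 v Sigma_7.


For a wedge X v Y: reduced H_k(X v Y) = H_k(X) + H_k(Y).
Each Sigma_g contributes b_1 = 2g.
b_1 = 16 + 10 + 10 + 12 + 6 + 2 + 14 = 70

70


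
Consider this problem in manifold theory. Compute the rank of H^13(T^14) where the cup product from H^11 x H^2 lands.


Cup product: H^p x H^q -> H^{p+q}; here p+q = 11+2 = 13.
rank H^k(T^n) = C(n,k).
C(14,13) = 14

14


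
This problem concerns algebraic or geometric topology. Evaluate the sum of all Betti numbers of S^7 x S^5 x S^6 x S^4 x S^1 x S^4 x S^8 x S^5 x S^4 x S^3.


Total Betti number is multiplicative under products.
Each S^d (d>=1) has total Betti number 2.
There are 10 sphere factors.
Total = 2^10 = 1024

1024


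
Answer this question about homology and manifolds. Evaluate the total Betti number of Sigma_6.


For Sigma_6: b_0 = 1, b_1 = 2g = 12, b_2 = 1.
Total = 1 + 12 + 1 = 14

14


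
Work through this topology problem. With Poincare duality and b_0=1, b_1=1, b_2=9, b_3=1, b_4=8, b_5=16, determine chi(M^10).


By Poincare duality b_k = b_{10-k}, so full Betti numbers: b_0=1, b_1=1, b_2=9, b_3=1, b_4=8, b_5=16, b_6=8, b_7=1, b_8=9, b_9=1, b_10=1.
chi = sum (-1)^k b_k = 16

16


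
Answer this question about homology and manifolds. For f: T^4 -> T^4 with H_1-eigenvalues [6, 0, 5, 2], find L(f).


For a torus self-map: L(f) = det(I - A) where A acts on H_1.
L(f) = (1-6) * (1-0) * (1-5) * (1-2) = -5 * 1 * -4 * -1 = -20

-20


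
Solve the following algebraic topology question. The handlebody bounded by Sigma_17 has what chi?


A genus-g handlebody deformation retracts to a wedge of g circles.
chi(vee_g S^1) = 1 - g.
chi(H_17) = 1 - 17 = -16

-16


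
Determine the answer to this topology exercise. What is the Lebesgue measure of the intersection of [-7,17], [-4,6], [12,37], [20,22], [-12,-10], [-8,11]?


Intersection = [max(a_i), min(b_i)] = [20, -10].
Since 20 > -10, the intersection is empty.
Length = 0

0


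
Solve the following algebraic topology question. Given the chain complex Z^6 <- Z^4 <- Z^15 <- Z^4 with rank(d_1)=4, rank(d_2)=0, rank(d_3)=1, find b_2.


rank H_k = rank(ker d_k) - rank(im d_{k+1}).
rank(ker d_2) = rank(C_2) - rank(d_2) = 15 - 0 = 15.
rank(im d_{2+1}) = 1.
rank H_2 = 15 - 1 = 14

14


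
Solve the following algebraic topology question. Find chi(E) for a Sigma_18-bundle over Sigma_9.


For a fiber bundle F -> E -> B (with CW structure): chi(E) = chi(B) * chi(F).
chi(Sigma_9) = -16, chi(Sigma_18) = -34.
chi(E) = (-16) * (-34) = 544

544


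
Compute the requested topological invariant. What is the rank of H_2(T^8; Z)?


By the Kunneth formula, b_k(T^n) = C(n,k).
b_2(T^8) = C(8,2).
C(8,2) = 8!/(2!*6!) = 28

28


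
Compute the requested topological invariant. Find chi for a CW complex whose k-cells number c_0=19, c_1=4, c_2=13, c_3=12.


chi = sum_k (-1)^k c_k.
= (-1)^0*19 + (-1)^1*4 + (-1)^2*13 + (-1)^3*12
= (19) + (-4) + (13) + (-12)
= 16

16


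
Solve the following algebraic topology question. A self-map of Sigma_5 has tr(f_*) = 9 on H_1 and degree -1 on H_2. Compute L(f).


L(f) = tr(f_0*) - tr(f_1*) + tr(f_2*).
= 1 - (9) + (-1)
= -9

-9


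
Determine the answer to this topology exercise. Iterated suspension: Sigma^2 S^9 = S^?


Each suspension raises dimension by 1: Sigma S^n = S^{n+1}.
Sigma^2 S^9 = S^{9+2} = S^11

11


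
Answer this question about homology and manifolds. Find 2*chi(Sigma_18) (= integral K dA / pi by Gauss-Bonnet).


Gauss-Bonnet: integral K dA = 2*pi*chi(M).
chi(Sigma_18) = 2 - 2*18 = -34.
(integral K dA)/pi = 2*chi = 2*(-34) = -68

-68


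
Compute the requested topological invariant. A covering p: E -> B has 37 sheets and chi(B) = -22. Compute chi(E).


For a finite covering: chi(E) = (number of sheets) * chi(B).
chi(E) = 37 * (-22) = -814

-814


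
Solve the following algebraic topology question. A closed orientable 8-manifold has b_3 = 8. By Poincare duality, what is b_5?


Poincare duality for closed orientable n-manifolds: b_k = b_{n-k}.
Here n = 8, so b_5 = b_3 = 8

8


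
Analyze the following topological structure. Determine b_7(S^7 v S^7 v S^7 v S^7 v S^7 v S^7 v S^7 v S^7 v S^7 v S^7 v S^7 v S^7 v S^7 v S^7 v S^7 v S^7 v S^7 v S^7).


For a wedge of spheres, H_k (k>0) is free on one generator per sphere of dimension k.
Spheres of dimension 7: count = 18.
b_7 = 18

18


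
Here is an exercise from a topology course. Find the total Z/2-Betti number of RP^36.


H^k(RP^36; Z/2) = Z/2 for each 0 <= k <= 36.
Total dimension = 36 + 1 = 37

37


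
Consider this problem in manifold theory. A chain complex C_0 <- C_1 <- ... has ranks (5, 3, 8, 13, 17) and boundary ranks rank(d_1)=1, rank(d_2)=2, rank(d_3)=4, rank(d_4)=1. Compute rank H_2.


rank H_k = rank(ker d_k) - rank(im d_{k+1}).
rank(ker d_2) = rank(C_2) - rank(d_2) = 8 - 2 = 6.
rank(im d_{2+1}) = 4.
rank H_2 = 6 - 4 = 2

2


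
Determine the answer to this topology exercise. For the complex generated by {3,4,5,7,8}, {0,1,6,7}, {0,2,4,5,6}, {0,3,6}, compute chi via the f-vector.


Enumerate all faces; f-vector: f_0=9, f_1=26, f_2=25, f_3=11, f_4=2.
chi = sum (-1)^k f_k = -1

-1


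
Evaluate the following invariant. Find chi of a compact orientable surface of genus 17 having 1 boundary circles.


For a compact orientable surface with genus g and b boundary components: chi = 2 - 2g - b.
chi = 2 - 2*17 - 1 = 2 - 34 - 1 = -33

-33


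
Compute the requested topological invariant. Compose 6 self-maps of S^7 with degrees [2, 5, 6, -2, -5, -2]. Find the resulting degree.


Degree is multiplicative: deg(composition) = product of degrees.
= (2) * (5) * (6) * (-2) * (-5) * (-2) = -1200

-1200


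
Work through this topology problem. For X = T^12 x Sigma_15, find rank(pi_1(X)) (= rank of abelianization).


pi_1(A x B) = pi_1(A) x pi_1(B); rank of abelianization = b_1.
b_1(T^12) = 12, b_1(Sigma_15) = 2*15 = 30.
b_1(product) = 12 + 30 = 42

42


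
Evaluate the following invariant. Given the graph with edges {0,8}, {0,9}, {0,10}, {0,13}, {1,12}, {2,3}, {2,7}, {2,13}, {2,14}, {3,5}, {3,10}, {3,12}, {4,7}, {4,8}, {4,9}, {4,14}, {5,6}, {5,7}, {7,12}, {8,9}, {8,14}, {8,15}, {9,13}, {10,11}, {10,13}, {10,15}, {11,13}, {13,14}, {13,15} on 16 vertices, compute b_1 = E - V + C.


b_1 = E - V + (number of components).
E = 29, V = 16, components = 1.
b_1 = 29 - 16 + 1 = 14

14


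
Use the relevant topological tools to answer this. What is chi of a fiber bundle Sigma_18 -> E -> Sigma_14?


For a fiber bundle F -> E -> B (with CW structure): chi(E) = chi(B) * chi(F).
chi(Sigma_14) = -26, chi(Sigma_18) = -34.
chi(E) = (-26) * (-34) = 884

884


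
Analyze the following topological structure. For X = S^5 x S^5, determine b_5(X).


Each S^d has Poincare polynomial 1 + t^d.
The product S^5 x S^5 has Poincare polynomial prod(1+t^d_i).
Expanding: b_0=1, b_5=2, b_10=1.
b_5 = 2

2


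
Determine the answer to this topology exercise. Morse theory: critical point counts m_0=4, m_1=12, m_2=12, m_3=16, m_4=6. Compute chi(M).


Morse theory: chi(M) = sum_k (-1)^k m_k where m_k = #(index-k critical points).
= (4) + (-12) + (12) + (-16) + (6) = -6

-6


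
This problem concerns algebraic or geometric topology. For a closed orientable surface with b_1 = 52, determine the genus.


For a closed orientable surface: b_1 = 2g.
52 = 2g
g = 52 / 2 = 26

26


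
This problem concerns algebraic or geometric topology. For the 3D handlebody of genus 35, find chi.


A genus-g handlebody deformation retracts to a wedge of g circles.
chi(vee_g S^1) = 1 - g.
chi(H_35) = 1 - 35 = -34

-34


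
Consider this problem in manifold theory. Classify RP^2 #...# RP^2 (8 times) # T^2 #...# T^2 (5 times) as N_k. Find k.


Since a >= 1, the sum is non-orientable; each T^2 can be replaced by RP^2 # RP^2 (since T^2#RP^2 = 3RP^2).
Total crosscaps k = 8 + 2*5 = 18.
Check via chi: chi = 8*1 + 5*0 - (8+5-1)*2 = -16 = 2 - k = -16. Consistent.

18


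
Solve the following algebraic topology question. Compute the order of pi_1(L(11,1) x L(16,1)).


pi_1(X x Y) = pi_1(X) x pi_1(Y).
pi_1(L(11,1)) = Z/11, pi_1(L(16,1)) = Z/16.
|Z/11 x Z/16| = 11 * 16 = 176

176


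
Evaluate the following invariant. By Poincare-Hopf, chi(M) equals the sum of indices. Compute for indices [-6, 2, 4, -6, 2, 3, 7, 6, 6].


Poincare-Hopf: chi(M) = sum of indices of zeros.
chi = (-6) + (2) + (4) + (-6) + (2) + (3) + (7) + (6) + (6) = 18

18


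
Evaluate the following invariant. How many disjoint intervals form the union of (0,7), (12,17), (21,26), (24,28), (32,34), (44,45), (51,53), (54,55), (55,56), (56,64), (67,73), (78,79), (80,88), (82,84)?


Sort and merge overlapping open intervals.
Merged: (0,7), (12,17), (21,28), (32,34), (44,45), (51,53), (54,55), (55,56), (56,64), (67,73), (78,79), (80,88).
Number of components = 12

12


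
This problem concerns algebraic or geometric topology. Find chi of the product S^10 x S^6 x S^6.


chi is multiplicative: chi(X x Y) = chi(X) chi(Y).
Each even-dim sphere has chi = 2. There are 3 factors.
chi = 2^3 = 8

8


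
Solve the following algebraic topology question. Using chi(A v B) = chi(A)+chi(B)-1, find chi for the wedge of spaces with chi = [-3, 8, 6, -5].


chi(A v B) = chi(A) + chi(B) - 1 (one point identified).
For 4 spaces: chi = (sum chi_i) - (4 - 1).
sum = 6; chi = 6 - 3 = 3

3


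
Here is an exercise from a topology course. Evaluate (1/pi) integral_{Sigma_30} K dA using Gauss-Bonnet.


Gauss-Bonnet: integral K dA = 2*pi*chi(M).
chi(Sigma_30) = 2 - 2*30 = -58.
(integral K dA)/pi = 2*chi = 2*(-58) = -116

-116


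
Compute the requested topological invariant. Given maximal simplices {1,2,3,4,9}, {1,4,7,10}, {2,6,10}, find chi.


Enumerate all faces; f-vector: f_0=8, f_1=18, f_2=15, f_3=6, f_4=1.
chi = sum (-1)^k f_k = 0

0


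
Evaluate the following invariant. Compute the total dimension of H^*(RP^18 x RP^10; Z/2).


dim H^*(RP^n; Z/2) = n+1 (one Z/2 in each degree 0..n).
Total Betti number is multiplicative.
Total = (18+1) * (10+1) = 19 * 11 = 209

209


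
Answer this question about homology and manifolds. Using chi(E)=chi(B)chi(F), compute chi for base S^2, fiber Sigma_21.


chi(S^2) = 2 (n even), chi(Sigma_21) = 2 - 2*21 = -40.
chi(E) = 2 * (-40) = -80

-80


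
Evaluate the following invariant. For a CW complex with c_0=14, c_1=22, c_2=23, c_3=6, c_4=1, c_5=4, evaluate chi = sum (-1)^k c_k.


chi = sum_k (-1)^k c_k.
= (-1)^0*14 + (-1)^1*22 + (-1)^2*23 + (-1)^3*6 + (-1)^4*1 + (-1)^5*4
= (14) + (-22) + (23) + (-6) + (1) + (-4)
= 6

6


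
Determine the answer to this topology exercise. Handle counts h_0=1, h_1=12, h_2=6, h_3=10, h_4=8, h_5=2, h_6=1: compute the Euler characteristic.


Handles of index k contribute (-1)^k to chi (same as CW cells).
chi = (1) + (-12) + (6) + (-10) + (8) + (-2) + (1) = -8

-8


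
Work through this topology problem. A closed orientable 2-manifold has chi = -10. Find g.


chi = 2 - 2g for closed orientable surfaces.
-10 = 2 - 2g
2g = 2 - (-10) = 12
g = 6

6


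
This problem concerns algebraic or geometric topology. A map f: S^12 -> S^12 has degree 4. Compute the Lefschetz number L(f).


On S^12: L(f) = tr(f_0*) + (-1)^12 tr(f_12*) = 1 + (-1)^12 * deg(f).
L(f) = 1 + (-1)^12 * 4 = 1 + 4 = 5

5


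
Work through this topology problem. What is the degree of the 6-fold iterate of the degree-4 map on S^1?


deg(f) = 4. Degree is multiplicative: deg(f^6) = (deg f)^6.
deg(f^6) = (4)^6 = 4096

4096


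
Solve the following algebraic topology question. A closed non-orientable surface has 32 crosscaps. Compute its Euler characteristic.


For a non-orientable closed surface with k crosscaps: chi = 2 - k.
Here k = 32.
chi = 2 - 32 = -30

-30


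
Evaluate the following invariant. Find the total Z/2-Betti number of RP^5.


H^k(RP^5; Z/2) = Z/2 for each 0 <= k <= 5.
Total dimension = 5 + 1 = 6

6


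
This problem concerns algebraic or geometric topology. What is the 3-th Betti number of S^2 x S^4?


Each S^d has Poincare polynomial 1 + t^d.
The product S^2 x S^4 has Poincare polynomial prod(1+t^d_i).
Expanding: b_0=1, b_2=1, b_4=1, b_6=1.
b_3 = 0

0


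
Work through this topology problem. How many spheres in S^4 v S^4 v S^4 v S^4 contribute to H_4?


For a wedge of spheres, H_k (k>0) is free on one generator per sphere of dimension k.
Spheres of dimension 4: count = 4.
b_4 = 4

4


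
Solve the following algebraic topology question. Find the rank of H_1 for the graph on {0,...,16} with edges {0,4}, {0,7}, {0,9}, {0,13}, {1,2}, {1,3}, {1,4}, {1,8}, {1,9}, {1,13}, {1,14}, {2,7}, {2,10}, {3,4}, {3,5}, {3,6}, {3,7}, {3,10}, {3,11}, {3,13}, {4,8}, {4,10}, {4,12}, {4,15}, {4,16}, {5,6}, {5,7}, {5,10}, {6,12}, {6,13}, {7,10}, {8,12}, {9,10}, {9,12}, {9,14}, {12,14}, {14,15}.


b_1 = E - V + (number of components).
E = 37, V = 17, components = 1.
b_1 = 37 - 17 + 1 = 21

21


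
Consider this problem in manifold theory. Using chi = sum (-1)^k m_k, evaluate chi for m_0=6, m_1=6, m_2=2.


Morse theory: chi(M) = sum_k (-1)^k m_k where m_k = #(index-k critical points).
= (6) + (-6) + (2) = 2

2


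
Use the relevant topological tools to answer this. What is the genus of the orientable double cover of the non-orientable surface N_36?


chi(N_36) = 2 - 36 = -34.
Double cover: chi(Sigma_g) = 2 * chi(N_36) = 2*(-34) = -68.
2 - 2g = -68, so g = (2 - (-68))/2 = 70/2 = 35

35


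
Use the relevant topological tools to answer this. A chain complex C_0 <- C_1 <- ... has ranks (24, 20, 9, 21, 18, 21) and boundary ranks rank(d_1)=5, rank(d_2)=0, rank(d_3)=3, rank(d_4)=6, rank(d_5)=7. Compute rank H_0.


rank H_k = rank(ker d_k) - rank(im d_{k+1}).
rank(ker d_0) = rank(C_0) - rank(d_0) = 24 - 0 = 24.
rank(im d_{0+1}) = 5.
rank H_0 = 24 - 5 = 19

19


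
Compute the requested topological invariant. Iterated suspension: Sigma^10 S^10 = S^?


Each suspension raises dimension by 1: Sigma S^n = S^{n+1}.
Sigma^10 S^10 = S^{10+10} = S^20

20


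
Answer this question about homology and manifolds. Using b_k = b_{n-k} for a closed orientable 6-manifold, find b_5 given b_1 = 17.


Poincare duality for closed orientable n-manifolds: b_k = b_{n-k}.
Here n = 6, so b_5 = b_1 = 17

17


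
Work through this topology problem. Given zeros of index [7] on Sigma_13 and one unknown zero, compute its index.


Poincare-Hopf: sum of indices = chi(M).
chi(Sigma_13) = 2 - 2*13 = -24.
Sum of known indices = 7.
x = chi - (sum known) = -24 - (7) = -31

-31


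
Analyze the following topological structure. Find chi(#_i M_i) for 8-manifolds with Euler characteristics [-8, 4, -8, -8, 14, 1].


For n-manifolds: chi(A#B) = chi(A) + chi(B) - chi(S^8).
chi(S^8) = 1 + (-1)^8 = 2.
chi(#) = (sum chi_i) - (6-1)*chi(S^8) = -5 - 5*2 = -15

-15


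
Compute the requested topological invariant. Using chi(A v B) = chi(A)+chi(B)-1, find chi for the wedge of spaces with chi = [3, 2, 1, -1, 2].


chi(A v B) = chi(A) + chi(B) - 1 (one point identified).
For 5 spaces: chi = (sum chi_i) - (5 - 1).
sum = 7; chi = 7 - 4 = 3

3


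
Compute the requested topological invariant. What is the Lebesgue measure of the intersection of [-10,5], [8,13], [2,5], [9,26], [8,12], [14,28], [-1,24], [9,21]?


Intersection = [max(a_i), min(b_i)] = [14, 5].
Since 14 > 5, the intersection is empty.
Length = 0

0


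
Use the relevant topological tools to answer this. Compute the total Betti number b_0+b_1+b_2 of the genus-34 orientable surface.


For Sigma_34: b_0 = 1, b_1 = 2g = 68, b_2 = 1.
Total = 1 + 68 + 1 = 70

70


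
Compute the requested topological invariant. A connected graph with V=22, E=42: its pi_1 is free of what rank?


For a connected graph: rank(pi_1) = b_1 = E - V + 1 = 1 - chi.
chi = V - E = 22 - 42 = -20.
rank = 1 - (-20) = 42 - 22 + 1 = 21

21


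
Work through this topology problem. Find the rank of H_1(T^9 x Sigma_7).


pi_1(A x B) = pi_1(A) x pi_1(B); rank of abelianization = b_1.
b_1(T^9) = 9, b_1(Sigma_7) = 2*7 = 14.
b_1(product) = 9 + 14 = 23

23


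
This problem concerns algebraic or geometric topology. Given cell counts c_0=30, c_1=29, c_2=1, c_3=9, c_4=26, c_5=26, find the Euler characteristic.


chi = sum_k (-1)^k c_k.
= (-1)^0*30 + (-1)^1*29 + (-1)^2*1 + (-1)^3*9 + (-1)^4*26 + (-1)^5*26
= (30) + (-29) + (1) + (-9) + (26) + (-26)
= -7

-7


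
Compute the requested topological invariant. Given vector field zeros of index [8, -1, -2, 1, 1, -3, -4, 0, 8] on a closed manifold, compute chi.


Poincare-Hopf: chi(M) = sum of indices of zeros.
chi = (8) + (-1) + (-2) + (1) + (1) + (-3) + (-4) + (0) + (8) = 8

8


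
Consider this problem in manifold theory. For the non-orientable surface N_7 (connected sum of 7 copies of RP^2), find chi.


For a non-orientable closed surface with k crosscaps: chi = 2 - k.
Here k = 7.
chi = 2 - 7 = -5

-5


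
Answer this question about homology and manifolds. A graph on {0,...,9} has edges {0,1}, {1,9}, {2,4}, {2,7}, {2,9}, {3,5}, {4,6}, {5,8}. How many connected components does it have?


Run DFS/union-find over 10 vertices.
V = 10, E = 8.
Number of components = 2

2


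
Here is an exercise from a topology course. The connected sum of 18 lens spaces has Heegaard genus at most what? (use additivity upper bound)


Heegaard genus satisfies g(A#B) <= g(A) + g(B).
Each lens space has g = 1.
Upper bound: 18 * 1 = 18

18


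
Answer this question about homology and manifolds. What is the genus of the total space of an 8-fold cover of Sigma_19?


For an n-sheeted cover: chi(E) = n * chi(B).
chi(Sigma_19) = 2 - 2*19 = -36.
chi(E) = 8 * (-36) = -288.
genus(E) = (2 - chi(E))/2 = (2 - (-288))/2 = 290/2 = 145

145


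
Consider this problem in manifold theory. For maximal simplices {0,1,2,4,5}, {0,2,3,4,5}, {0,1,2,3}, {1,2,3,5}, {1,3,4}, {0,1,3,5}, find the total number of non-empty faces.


Each maximal simplex on m vertices has 2^m - 1 nonempty faces.
Take the union (dedupe shared faces).
Total distinct faces = 55

55


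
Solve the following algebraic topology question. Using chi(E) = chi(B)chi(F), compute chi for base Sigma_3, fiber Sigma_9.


For a fiber bundle F -> E -> B (with CW structure): chi(E) = chi(B) * chi(F).
chi(Sigma_3) = -4, chi(Sigma_9) = -16.
chi(E) = (-4) * (-16) = 64

64


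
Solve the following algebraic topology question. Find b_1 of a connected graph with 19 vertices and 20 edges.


For a connected graph: rank(pi_1) = b_1 = E - V + 1 = 1 - chi.
chi = V - E = 19 - 20 = -1.
rank = 1 - (-1) = 20 - 19 + 1 = 2

2


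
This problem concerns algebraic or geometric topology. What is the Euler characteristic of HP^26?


HP^26 has one cell in each dimension 0, 4, ..., 4*26 (26+1 cells, all even-dim).
chi = 26 + 1 = 27

27


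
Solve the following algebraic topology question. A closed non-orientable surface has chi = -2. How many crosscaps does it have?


chi = 2 - k for closed non-orientable surfaces with k crosscaps.
-2 = 2 - k
k = 2 - (-2) = 4

4


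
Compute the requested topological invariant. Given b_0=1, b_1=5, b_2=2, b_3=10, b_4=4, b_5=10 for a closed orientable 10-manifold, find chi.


By Poincare duality b_k = b_{10-k}, so full Betti numbers: b_0=1, b_1=5, b_2=2, b_3=10, b_4=4, b_5=10, b_6=4, b_7=10, b_8=2, b_9=5, b_10=1.
chi = sum (-1)^k b_k = -26

-26


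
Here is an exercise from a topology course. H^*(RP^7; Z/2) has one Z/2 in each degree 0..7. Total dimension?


H^k(RP^7; Z/2) = Z/2 for each 0 <= k <= 7.
Total dimension = 7 + 1 = 8

8


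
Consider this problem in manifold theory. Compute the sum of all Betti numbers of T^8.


b_k(T^8) = C(8,k), so the sum over k is sum_k C(8,k) = 2^8.
Total = 2^8 = 256

256


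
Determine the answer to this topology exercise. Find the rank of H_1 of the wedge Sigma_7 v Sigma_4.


For a wedge: H_1(A v B) = H_1(A) + H_1(B).
b_1(Sigma_7) = 14, b_1(Sigma_4) = 8.
b_1 = 14 + 8 = 22

22


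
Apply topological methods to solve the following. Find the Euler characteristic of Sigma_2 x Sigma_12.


chi(Sigma_2) = 2 - 2*2 = -2
chi(Sigma_12) = 2 - 2*12 = -22
chi(product) = (-2) * (-22) = 44

44


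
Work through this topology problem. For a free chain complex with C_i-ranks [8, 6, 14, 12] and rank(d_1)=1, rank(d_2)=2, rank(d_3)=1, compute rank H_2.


rank H_k = rank(ker d_k) - rank(im d_{k+1}).
rank(ker d_2) = rank(C_2) - rank(d_2) = 14 - 2 = 12.
rank(im d_{2+1}) = 1.
rank H_2 = 12 - 1 = 11

11


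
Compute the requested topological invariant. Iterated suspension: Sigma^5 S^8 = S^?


Each suspension raises dimension by 1: Sigma S^n = S^{n+1}.
Sigma^5 S^8 = S^{8+5} = S^13

13


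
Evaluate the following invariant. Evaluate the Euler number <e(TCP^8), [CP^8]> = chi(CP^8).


For any closed oriented manifold, <e(TM),[M]> = chi(M).
chi(CP^8) = 8+1 = 9

9


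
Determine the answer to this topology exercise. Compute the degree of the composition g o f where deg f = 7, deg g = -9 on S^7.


Degree is multiplicative under composition: deg(g o f) = deg(g) * deg(f).
= -9 * 7 = -63

-63


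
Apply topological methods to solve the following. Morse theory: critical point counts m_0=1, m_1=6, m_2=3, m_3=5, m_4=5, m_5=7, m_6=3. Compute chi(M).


Morse theory: chi(M) = sum_k (-1)^k m_k where m_k = #(index-k critical points).
= (1) + (-6) + (3) + (-5) + (5) + (-7) + (3) = -6

-6


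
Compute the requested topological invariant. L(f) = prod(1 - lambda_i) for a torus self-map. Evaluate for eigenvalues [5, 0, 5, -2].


For a torus self-map: L(f) = det(I - A) where A acts on H_1.
L(f) = (1-5) * (1-0) * (1-5) * (1--2) = -4 * 1 * -4 * 3 = 48

48


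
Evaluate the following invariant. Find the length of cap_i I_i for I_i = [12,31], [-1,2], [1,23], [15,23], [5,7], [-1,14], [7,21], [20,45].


Intersection = [max(a_i), min(b_i)] = [20, 2].
Since 20 > 2, the intersection is empty.
Length = 0

0


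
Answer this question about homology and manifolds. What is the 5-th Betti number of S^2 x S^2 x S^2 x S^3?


Each S^d has Poincare polynomial 1 + t^d.
The product S^2 x S^2 x S^2 x S^3 has Poincare polynomial prod(1+t^d_i).
Expanding: b_0=1, b_2=3, b_3=1, b_4=3, b_5=3, b_6=1, b_7=3, b_9=1.
b_5 = 3

3


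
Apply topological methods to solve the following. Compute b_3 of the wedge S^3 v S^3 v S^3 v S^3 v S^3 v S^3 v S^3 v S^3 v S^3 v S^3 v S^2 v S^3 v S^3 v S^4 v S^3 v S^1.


For a wedge of spheres, H_k (k>0) is free on one generator per sphere of dimension k.
Spheres of dimension 3: count = 13.
b_3 = 13

13


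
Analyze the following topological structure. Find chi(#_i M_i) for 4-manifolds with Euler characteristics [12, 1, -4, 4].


For n-manifolds: chi(A#B) = chi(A) + chi(B) - chi(S^4).
chi(S^4) = 1 + (-1)^4 = 2.
chi(#) = (sum chi_i) - (4-1)*chi(S^4) = 13 - 3*2 = 7

7


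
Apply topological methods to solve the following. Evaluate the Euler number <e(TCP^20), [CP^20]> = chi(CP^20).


For any closed oriented manifold, <e(TM),[M]> = chi(M).
chi(CP^20) = 20+1 = 21

21


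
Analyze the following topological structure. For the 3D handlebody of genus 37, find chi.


A genus-g handlebody deformation retracts to a wedge of g circles.
chi(vee_g S^1) = 1 - g.
chi(H_37) = 1 - 37 = -36

-36


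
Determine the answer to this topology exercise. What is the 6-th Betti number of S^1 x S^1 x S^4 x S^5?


Each S^d has Poincare polynomial 1 + t^d.
The product S^1 x S^1 x S^4 x S^5 has Poincare polynomial prod(1+t^d_i).
Expanding: b_0=1, b_1=2, b_2=1, b_4=1, b_5=3, b_6=3, b_7=1, b_9=1, b_10=2, b_11=1.
b_6 = 3

3


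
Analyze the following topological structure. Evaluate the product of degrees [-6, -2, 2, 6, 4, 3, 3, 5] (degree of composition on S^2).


Degree is multiplicative: deg(composition) = product of degrees.
= (-6) * (-2) * (2) * (6) * (4) * (3) * (3) * (5) = 25920

25920


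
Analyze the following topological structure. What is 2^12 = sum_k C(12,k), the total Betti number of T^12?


b_k(T^12) = C(12,k), so the sum over k is sum_k C(12,k) = 2^12.
Total = 2^12 = 4096

4096


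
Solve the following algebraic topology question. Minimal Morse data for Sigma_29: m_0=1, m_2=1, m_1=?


A perfect Morse function has m_k = b_k.
For Sigma_29: b_0=1, b_1=2g=58, b_2=1.
Saddles m_1 = 2g = 58

58


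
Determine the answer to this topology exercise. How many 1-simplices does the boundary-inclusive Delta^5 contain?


Delta^5 has 5+1 vertices. A 1-face is a choice of 1+1 vertices.
f_1 = C(5+1, 1+1) = C(6,2) = 15

15


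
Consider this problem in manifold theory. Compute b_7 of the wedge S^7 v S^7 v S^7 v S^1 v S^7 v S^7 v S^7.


For a wedge of spheres, H_k (k>0) is free on one generator per sphere of dimension k.
Spheres of dimension 7: count = 6.
b_7 = 6

6


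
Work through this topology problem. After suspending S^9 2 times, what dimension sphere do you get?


Each suspension raises dimension by 1: Sigma S^n = S^{n+1}.
Sigma^2 S^9 = S^{9+2} = S^11

11


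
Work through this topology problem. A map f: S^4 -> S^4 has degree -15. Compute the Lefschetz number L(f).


On S^4: L(f) = tr(f_0*) + (-1)^4 tr(f_4*) = 1 + (-1)^4 * deg(f).
L(f) = 1 + (-1)^4 * -15 = 1 + -15 = -14

-14


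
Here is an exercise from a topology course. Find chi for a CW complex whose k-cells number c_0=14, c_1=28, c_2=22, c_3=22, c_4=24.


chi = sum_k (-1)^k c_k.
= (-1)^0*14 + (-1)^1*28 + (-1)^2*22 + (-1)^3*22 + (-1)^4*24
= (14) + (-28) + (22) + (-22) + (24)
= 10

10


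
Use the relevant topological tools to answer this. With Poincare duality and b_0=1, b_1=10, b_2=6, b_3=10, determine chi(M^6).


By Poincare duality b_k = b_{6-k}, so full Betti numbers: b_0=1, b_1=10, b_2=6, b_3=10, b_4=6, b_5=10, b_6=1.
chi = sum (-1)^k b_k = -16

-16


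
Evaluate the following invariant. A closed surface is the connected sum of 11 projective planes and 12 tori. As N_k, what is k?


Since a >= 1, the sum is non-orientable; each T^2 can be replaced by RP^2 # RP^2 (since T^2#RP^2 = 3RP^2).
Total crosscaps k = 11 + 2*12 = 35.
Check via chi: chi = 11*1 + 12*0 - (11+12-1)*2 = -33 = 2 - k = -33. Consistent.

35


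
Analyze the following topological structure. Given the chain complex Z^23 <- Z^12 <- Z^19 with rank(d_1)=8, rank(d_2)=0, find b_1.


rank H_k = rank(ker d_k) - rank(im d_{k+1}).
rank(ker d_1) = rank(C_1) - rank(d_1) = 12 - 8 = 4.
rank(im d_{1+1}) = 0.
rank H_1 = 4 - 0 = 4

4


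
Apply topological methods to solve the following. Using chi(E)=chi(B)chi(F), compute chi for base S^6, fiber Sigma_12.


chi(S^6) = 2 (n even), chi(Sigma_12) = 2 - 2*12 = -22.
chi(E) = 2 * (-22) = -44

-44


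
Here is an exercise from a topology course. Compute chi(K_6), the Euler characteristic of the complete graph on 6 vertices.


K_6: V = 6, E = C(6,2) = 15.
chi = V - E = 6 - 15 = -9

-9


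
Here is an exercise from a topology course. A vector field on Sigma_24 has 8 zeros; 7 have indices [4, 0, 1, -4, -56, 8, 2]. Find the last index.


Poincare-Hopf: sum of indices = chi(M).
chi(Sigma_24) = 2 - 2*24 = -46.
Sum of known indices = -45.
x = chi - (sum known) = -46 - (-45) = -1

-1


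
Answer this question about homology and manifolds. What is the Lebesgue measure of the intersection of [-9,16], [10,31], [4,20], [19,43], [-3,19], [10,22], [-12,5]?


Intersection = [max(a_i), min(b_i)] = [19, 5].
Since 19 > 5, the intersection is empty.
Length = 0

0
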